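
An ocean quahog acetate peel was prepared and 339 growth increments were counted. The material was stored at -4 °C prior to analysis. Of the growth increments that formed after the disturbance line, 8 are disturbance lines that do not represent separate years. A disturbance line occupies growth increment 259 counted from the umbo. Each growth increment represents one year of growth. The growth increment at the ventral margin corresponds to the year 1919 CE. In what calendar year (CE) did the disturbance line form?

1847 CE

339 − 259 = 80 growth increments lie beyond the disturbance line toward the ventral margin.
Removing the 8 false growth increments leaves 80 − 8 = 72 true growth increments beyond the disturbance line.
1919 − 72 = 1847 CE.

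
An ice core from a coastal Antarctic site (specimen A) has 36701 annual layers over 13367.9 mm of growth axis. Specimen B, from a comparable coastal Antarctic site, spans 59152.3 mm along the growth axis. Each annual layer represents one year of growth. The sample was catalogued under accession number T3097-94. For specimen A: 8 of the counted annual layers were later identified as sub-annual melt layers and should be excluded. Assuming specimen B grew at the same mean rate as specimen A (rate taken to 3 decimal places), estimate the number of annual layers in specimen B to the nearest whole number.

162506 annual layers

Specimen A: after corrections the count is 36701 − 8 = 36693 annual layers.
A: 13367.9 mm over 36693 years gives 13367.9 / 36693 ≈ 0.364 mm per year.
Specimen B: 59152.3 mm / 0.364 mm per year = 162506.32 years ≈ 162506 annual layers.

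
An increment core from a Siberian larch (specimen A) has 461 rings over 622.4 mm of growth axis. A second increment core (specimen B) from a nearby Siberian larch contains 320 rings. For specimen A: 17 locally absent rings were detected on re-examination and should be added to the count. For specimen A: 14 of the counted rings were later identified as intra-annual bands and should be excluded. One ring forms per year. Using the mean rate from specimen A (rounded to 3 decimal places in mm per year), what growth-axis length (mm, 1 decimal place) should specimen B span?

429.1 mm

Specimen A: correcting the raw count gives 461 − 14 + 17 = 464 true rings.
A: Mean rate = 622.4 mm / 464 years ≈ 1.341 mm/year.
B's length ≈ 1.341 × 320 = 429.1 mm.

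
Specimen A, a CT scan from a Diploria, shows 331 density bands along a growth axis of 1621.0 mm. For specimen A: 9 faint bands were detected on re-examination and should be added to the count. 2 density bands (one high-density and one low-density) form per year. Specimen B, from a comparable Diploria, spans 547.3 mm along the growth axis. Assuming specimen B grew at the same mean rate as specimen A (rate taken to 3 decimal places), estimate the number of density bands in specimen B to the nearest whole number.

115 density bands

Specimen A: correcting the raw count gives 331 + 9 = 340 true density bands.
Specimen A: 340 density bands at 2 per year is 340 / 2 = 170 years.
A: Extension rate ≈ 1621.0 / 170 = 9.535 mm/yr.
B spans 547.3 / 9.535 = 57.40 years; at 2 density bands per year that is 57.40 × 2 ≈ 115 density bands.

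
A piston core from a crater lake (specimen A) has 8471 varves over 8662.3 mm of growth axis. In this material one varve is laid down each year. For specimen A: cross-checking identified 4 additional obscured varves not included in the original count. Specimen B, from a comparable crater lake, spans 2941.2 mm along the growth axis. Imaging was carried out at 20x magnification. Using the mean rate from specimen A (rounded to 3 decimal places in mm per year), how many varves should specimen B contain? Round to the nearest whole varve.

Specimen A: adjusted count: 8471 + 4 = 8475 varves.
A: Mean rate = 8662.3 mm / 8475 years ≈ 1.022 mm per year.
B spans 2941.2 / 1.022 = 2877.89 years ≈ 2878 varves.

2878 varves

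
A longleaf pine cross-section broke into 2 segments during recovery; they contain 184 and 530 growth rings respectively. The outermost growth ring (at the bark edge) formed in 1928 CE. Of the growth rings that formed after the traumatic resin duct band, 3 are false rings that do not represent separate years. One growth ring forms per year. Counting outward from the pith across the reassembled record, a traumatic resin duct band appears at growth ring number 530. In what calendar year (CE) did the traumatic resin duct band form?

Total growth rings = 184 + 530 = 714.
Between growth ring 530 and the bark edge there are 714 − 530 = 184 growth rings.
Removing the 3 false growth rings leaves 184 − 3 = 181 true growth rings beyond the traumatic resin duct band.
1928 − 181 = 1747 CE.

1747 CE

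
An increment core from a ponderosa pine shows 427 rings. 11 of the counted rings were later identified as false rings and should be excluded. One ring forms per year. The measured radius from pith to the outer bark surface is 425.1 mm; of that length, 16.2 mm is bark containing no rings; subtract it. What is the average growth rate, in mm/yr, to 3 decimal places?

Correcting the raw count gives 427 − 11 = 416 true rings.
Removing the 16.2 mm offcut leaves 425.1 − 16.2 = 408.9 mm.
408.9 mm over 416 years gives 408.9 / 416 ≈ 0.983 mm/yr.

0.983 mm/yr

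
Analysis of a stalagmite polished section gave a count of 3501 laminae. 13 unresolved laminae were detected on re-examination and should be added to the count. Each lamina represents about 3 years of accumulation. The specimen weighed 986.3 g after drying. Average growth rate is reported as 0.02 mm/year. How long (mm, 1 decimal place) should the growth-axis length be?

210.8 mm

Correcting the raw count gives 3501 + 13 = 3514 true laminae.
At 3 years per lamina, 3514 × 3 = 10542 years.
10542 years at 0.02 mm/year gives 0.02 × 10542 = 210.8 mm.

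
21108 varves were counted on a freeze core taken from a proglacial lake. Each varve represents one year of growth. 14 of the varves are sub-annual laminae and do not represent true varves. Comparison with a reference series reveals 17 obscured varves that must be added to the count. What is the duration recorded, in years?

Correcting the raw count gives 21108 − 14 + 17 = 21111 true varves.
With a one-to-one varve periodicity this is 21111 years.

21111 years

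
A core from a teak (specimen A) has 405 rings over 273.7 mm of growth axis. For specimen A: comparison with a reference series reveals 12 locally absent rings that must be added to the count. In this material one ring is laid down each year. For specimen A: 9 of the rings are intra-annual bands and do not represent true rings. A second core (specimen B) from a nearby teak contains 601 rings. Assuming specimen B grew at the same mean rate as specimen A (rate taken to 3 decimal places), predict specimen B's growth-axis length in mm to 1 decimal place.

403.3 mm

Specimen A: correcting the raw count gives 405 − 9 + 12 = 408 true rings.
A: Mean rate = 273.7 mm / 408 years ≈ 0.671 mm/yr.
For B, 0.671 mm/year × 601 years = 403.3 mm.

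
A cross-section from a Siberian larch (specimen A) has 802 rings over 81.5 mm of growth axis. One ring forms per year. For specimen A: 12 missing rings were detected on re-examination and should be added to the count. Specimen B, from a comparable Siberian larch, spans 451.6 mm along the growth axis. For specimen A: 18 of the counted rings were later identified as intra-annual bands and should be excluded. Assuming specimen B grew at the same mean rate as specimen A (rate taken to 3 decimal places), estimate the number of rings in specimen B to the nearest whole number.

4427 rings

Specimen A: after corrections the count is 802 − 18 + 12 = 796 rings.
A: Extension rate ≈ 81.5 / 796 = 0.102 mm/yr.
For B, 451.6 / 0.102 = 4427.45 years ≈ 4427 rings.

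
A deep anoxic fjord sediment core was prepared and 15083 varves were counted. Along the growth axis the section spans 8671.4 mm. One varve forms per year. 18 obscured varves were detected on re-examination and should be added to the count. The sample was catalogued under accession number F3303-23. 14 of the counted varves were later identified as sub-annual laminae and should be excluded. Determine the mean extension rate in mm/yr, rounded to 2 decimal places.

0.57 mm/yr

Correcting the raw count gives 15083 − 14 + 18 = 15087 true varves.
8671.4 mm over 15087 years gives 8671.4 / 15087 ≈ 0.57 mm/yr.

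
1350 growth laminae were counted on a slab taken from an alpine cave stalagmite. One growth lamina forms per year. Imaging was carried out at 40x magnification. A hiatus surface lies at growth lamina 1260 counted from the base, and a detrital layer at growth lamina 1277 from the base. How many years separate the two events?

17 years

Separation: 1277 − 1260 = 17 growth laminae.
That is 17 years at one growth lamina per year.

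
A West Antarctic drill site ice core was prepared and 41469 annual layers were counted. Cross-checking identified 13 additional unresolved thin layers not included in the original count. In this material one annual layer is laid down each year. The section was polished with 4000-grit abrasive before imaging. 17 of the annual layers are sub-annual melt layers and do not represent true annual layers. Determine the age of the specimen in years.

41465 yr

After corrections the count is 41469 − 17 + 13 = 41465 annual layers.
At one annual layer per year, that is 41465 years.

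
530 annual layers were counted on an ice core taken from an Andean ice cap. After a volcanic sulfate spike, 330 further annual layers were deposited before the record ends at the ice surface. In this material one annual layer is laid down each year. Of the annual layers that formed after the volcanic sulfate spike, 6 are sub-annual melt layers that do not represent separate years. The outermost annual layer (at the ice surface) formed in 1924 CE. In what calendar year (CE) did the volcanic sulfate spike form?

330 annual layers post-date the volcanic sulfate spike.
330 − 6 false = 324 true annual layers after the volcanic sulfate spike.
Counting back 324 years from 1924 CE places the volcanic sulfate spike in 1924 − 324 = 1600 CE.

1600 CE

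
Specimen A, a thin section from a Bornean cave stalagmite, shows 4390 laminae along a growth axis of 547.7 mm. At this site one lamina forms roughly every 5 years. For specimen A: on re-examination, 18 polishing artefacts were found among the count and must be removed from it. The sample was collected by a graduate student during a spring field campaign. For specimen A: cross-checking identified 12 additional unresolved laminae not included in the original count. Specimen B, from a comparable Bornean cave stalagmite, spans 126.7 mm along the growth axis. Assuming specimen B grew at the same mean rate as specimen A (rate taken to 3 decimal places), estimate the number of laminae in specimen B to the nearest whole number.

Specimen A: after corrections the count is 4390 − 18 + 12 = 4384 laminae.
Specimen A: at 5 years per lamina, 4384 × 5 = 21920 years.
A: Mean rate = 547.7 mm / 21920 years ≈ 0.025 mm/year.
For B, 126.7 / 0.025 = 5068.00 years; at 5 years per lamina that is 5068.00 / 5 ≈ 1014 laminae.

1014 laminae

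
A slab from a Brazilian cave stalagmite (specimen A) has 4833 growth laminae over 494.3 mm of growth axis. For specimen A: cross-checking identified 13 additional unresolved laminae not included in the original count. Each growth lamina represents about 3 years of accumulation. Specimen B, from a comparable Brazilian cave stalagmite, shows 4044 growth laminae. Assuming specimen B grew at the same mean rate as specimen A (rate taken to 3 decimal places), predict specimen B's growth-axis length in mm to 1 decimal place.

Specimen A: adjusted count: 4833 + 13 = 4846 growth laminae.
Specimen A: multiplying by 3 years per growth lamina: 4846 × 3 = 14538 years.
A: Mean rate = 494.3 mm / 14538 years ≈ 0.034 mm/year.
Specimen B: at 3 years per growth lamina, 4044 × 3 = 12132 years. B's length ≈ 0.034 × 12132 = 412.5 mm.

412.5 mm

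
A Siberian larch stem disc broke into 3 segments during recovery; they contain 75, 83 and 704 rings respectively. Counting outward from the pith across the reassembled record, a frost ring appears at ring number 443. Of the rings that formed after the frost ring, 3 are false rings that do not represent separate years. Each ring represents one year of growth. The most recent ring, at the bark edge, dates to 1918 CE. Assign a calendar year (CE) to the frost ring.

Total rings = 75 + 83 + 704 = 862.
The frost ring sits at ring 443 from the pith, so 862 − 443 = 419 rings formed after it.
419 − 3 false = 416 true rings after the frost ring.
Counting back 416 years from 1918 CE places the frost ring in 1918 − 416 = 1502 CE.

1502 CE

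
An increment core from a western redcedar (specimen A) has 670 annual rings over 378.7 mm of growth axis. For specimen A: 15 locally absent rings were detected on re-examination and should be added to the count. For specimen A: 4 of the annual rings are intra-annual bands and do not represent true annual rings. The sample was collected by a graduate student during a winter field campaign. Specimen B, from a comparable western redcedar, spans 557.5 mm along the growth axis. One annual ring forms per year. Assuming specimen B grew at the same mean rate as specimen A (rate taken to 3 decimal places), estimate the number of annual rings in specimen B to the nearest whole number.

1003 annual rings

Specimen A: true annual ring count = 670 − 4 + 15 = 681.
A: 378.7 mm over 681 years gives 378.7 / 681 ≈ 0.556 mm/yr.
Specimen B: 557.5 mm / 0.556 mm per year = 1002.70 years ≈ 1003 annual rings.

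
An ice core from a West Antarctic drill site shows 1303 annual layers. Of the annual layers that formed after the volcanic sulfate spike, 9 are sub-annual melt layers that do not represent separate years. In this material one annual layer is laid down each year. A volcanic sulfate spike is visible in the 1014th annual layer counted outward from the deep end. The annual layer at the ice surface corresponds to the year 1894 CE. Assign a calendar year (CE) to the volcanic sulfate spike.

The volcanic sulfate spike sits at annual layer 1014 from the deep end, so 1303 − 1014 = 289 annual layers formed after it.
Excluding 9 false annual layers: 289 − 9 = 280.
1894 − 280 = 1614 CE.

1614 CE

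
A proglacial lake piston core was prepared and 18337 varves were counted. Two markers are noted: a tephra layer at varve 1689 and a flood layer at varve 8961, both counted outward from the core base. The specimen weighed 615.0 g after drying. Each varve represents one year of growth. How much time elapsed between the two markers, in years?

7272 yr

Separation: 8961 − 1689 = 7272 varves.
At one varve per year, 7272 years elapsed between them.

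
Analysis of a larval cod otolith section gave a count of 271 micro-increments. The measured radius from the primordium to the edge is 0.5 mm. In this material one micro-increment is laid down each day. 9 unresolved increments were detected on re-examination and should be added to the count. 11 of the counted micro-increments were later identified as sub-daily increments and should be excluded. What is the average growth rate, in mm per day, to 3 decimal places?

Adjusted count: 271 − 11 + 9 = 269 micro-increments.
0.5 mm over 269 days gives 0.5 / 269 ≈ 0.002 mm per day.

0.002 mm per day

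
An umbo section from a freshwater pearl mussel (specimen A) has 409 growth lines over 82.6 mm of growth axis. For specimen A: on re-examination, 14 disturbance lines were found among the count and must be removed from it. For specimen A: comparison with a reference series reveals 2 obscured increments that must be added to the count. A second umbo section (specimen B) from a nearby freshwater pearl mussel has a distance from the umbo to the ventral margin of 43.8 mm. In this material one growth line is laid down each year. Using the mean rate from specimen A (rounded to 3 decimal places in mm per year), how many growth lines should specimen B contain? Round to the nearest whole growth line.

211 growth lines

Specimen A: correcting the raw count gives 409 − 14 + 2 = 397 true growth lines.
A: Mean rate = 82.6 mm / 397 years ≈ 0.208 mm per year.
For B, 43.8 / 0.208 = 210.58 years ≈ 211 growth lines.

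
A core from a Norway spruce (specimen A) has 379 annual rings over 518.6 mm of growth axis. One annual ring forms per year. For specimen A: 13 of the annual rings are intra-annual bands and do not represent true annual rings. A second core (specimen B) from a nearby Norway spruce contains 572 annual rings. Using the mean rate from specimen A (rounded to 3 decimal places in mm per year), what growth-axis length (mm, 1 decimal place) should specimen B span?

Specimen A: true annual ring count = 379 − 13 = 366.
A: 518.6 mm over 366 years gives 518.6 / 366 ≈ 1.417 mm/yr.
B's length ≈ 1.417 × 572 = 810.5 mm.

810.5 mm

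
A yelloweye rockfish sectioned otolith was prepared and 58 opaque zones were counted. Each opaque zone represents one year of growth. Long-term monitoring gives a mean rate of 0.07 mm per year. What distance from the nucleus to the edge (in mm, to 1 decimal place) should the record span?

4.1 mm

The record spans 58 years at 0.07 mm per year.
Length ≈ 0.07 × 58 = 4.1 mm.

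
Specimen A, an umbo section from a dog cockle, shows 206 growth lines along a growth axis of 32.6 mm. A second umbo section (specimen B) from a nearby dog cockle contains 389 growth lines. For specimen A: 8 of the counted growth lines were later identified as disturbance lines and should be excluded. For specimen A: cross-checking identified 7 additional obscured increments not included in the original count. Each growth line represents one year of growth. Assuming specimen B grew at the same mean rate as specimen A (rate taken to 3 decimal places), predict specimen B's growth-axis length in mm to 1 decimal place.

Specimen A: adjusted count: 206 − 8 + 7 = 205 growth lines.
A: Mean rate = 32.6 mm / 205 years ≈ 0.159 mm per year.
B's length ≈ 0.159 × 389 = 61.9 mm.

61.9 mm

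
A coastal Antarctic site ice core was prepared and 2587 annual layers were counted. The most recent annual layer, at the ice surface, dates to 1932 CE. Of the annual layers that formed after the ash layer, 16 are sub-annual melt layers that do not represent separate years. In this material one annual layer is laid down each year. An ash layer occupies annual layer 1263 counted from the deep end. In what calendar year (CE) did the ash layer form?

2587 − 1263 = 1324 annual layers lie beyond the ash layer toward the ice surface.
Excluding 16 false annual layers: 1324 − 16 = 1308.
Counting back 1308 years from 1932 CE places the ash layer in 1932 − 1308 = 624 CE.

624 CE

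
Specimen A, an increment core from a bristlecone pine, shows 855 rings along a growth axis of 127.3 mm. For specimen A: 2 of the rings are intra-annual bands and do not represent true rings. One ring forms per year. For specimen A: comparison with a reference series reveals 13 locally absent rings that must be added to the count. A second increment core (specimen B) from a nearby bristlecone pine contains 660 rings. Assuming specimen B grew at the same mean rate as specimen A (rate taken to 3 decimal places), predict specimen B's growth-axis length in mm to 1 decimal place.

97.0 mm

Specimen A: correcting the raw count gives 855 − 2 + 13 = 866 true rings.
A: 127.3 mm over 866 years gives 127.3 / 866 ≈ 0.147 mm/year.
B's length ≈ 0.147 × 660 = 97.0 mm.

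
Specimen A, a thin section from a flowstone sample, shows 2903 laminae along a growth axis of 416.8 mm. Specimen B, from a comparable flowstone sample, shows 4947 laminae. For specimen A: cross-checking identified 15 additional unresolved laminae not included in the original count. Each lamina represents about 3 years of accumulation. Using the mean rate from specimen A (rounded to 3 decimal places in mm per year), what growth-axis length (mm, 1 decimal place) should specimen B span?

Specimen A: adjusted count: 2903 + 15 = 2918 laminae.
Specimen A: at 3 years per lamina, 2918 × 3 = 8754 years.
A: Mean rate = 416.8 mm / 8754 years ≈ 0.048 mm/year.
Specimen B: multiplying by 3 years per lamina: 4947 × 3 = 14841 years. For B, 0.048 mm/year × 14841 years = 712.4 mm.

712.4 mm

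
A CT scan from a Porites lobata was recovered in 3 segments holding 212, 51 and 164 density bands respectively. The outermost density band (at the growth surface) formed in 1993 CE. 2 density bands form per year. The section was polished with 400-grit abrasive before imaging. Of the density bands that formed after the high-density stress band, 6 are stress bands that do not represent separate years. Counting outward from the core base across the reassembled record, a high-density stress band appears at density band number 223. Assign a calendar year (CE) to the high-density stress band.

1894 CE

Total density bands = 212 + 51 + 164 = 427.
The high-density stress band sits at density band 223 from the core base, so 427 − 223 = 204 density bands formed after it.
204 − 6 false = 198 true density bands after the high-density stress band.
With 2 density bands per year, 198 / 2 = 99 years.
Counting back 99 years from 1993 CE places the high-density stress band in 1993 − 99 = 1894 CE.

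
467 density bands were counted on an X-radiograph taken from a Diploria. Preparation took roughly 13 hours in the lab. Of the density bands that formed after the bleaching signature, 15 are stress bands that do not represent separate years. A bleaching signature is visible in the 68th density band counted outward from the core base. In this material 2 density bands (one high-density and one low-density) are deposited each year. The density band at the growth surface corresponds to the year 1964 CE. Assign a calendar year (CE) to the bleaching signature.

Between density band 68 and the growth surface there are 467 − 68 = 399 density bands.
399 − 15 false = 384 true density bands after the bleaching signature.
With 2 density bands per year, 384 / 2 = 192 years.
1964 − 192 = 1772 CE.

1772 CE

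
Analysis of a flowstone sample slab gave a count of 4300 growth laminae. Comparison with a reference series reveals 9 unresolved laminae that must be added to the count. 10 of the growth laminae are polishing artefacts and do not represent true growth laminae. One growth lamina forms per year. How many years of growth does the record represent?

True growth lamina count = 4300 − 10 + 9 = 4299.
With a one-to-one growth lamina periodicity this is 4299 years.

4299 years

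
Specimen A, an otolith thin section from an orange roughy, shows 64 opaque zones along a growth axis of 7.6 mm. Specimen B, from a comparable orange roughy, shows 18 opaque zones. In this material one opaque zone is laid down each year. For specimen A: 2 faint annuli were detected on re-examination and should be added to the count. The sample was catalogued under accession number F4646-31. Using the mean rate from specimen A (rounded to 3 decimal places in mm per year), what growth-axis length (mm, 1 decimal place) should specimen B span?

Specimen A: adjusted count: 64 + 2 = 66 opaque zones.
A: 7.6 mm over 66 years gives 7.6 / 66 ≈ 0.115 mm per year.
Length of B = 0.115 × 18 = 2.1 mm.

2.1 mm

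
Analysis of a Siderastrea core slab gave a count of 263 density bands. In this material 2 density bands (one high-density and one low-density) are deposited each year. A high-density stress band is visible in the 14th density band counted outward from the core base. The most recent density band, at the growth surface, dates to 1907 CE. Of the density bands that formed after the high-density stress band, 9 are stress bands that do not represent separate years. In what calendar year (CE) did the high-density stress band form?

1787 CE

263 − 14 = 249 density bands lie beyond the high-density stress band toward the growth surface.
Excluding 9 false density bands: 249 − 9 = 240.
Dividing by 2 density bands per year: 240 / 2 = 120 years.
Counting back 120 years from 1907 CE places the high-density stress band in 1907 − 120 = 1787 CE.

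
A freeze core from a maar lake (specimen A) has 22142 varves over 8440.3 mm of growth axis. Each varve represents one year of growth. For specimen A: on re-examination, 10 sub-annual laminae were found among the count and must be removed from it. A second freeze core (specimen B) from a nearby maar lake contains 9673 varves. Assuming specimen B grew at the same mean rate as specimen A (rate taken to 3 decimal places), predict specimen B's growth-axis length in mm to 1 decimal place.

3685.4 mm

Specimen A: after corrections the count is 22142 − 10 = 22132 varves.
A: 8440.3 mm over 22132 years gives 8440.3 / 22132 ≈ 0.381 mm/yr.
Length of B = 0.381 × 9673 = 3685.4 mm.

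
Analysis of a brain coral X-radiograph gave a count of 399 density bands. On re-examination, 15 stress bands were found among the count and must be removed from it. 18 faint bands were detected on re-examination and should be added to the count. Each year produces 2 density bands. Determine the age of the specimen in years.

201 years

True density band count = 399 − 15 + 18 = 402.
With 2 density bands per year, 402 / 2 = 201 years.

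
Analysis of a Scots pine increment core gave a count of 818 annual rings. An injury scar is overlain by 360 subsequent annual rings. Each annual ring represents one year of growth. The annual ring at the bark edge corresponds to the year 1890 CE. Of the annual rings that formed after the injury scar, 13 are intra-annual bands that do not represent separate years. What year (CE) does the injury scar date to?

There are 360 annual rings younger than the injury scar.
Removing the 13 false annual rings leaves 360 − 13 = 347 true annual rings beyond the injury scar.
Counting back 347 years from 1890 CE places the injury scar in 1890 − 347 = 1543 CE.

1543 CE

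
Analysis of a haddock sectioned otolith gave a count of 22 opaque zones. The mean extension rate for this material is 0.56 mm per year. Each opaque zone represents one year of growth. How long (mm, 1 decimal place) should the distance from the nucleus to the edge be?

12.3 mm

The record spans 22 years at 0.56 mm per year.
Predicted length = 0.56 mm/year × 22 years = 12.3 mm.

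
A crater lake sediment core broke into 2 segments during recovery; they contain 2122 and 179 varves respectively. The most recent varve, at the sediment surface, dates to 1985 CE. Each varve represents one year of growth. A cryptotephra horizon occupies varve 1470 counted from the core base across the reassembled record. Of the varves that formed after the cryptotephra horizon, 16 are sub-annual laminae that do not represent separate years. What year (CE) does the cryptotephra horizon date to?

Total varves = 2122 + 179 = 2301.
2301 − 1470 = 831 varves lie beyond the cryptotephra horizon toward the sediment surface.
Excluding 16 false varves: 831 − 16 = 815.
Counting back 815 years from 1985 CE places the cryptotephra horizon in 1985 − 815 = 1170 CE.

1170 CE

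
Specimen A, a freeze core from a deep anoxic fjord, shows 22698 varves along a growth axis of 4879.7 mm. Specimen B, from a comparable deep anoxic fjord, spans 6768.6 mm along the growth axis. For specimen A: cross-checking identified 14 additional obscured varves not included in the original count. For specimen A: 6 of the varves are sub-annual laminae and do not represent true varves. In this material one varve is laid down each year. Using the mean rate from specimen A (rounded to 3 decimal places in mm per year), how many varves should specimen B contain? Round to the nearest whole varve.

31482 varves

Specimen A: adjusted count: 22698 − 6 + 14 = 22706 varves.
A: Mean rate = 4879.7 mm / 22706 years ≈ 0.215 mm/year.
For B, 6768.6 / 0.215 = 31481.86 years ≈ 31482 varves.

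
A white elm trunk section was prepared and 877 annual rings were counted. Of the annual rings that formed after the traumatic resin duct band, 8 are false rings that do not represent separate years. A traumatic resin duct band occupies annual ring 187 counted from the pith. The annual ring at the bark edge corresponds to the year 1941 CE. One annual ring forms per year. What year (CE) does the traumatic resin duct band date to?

Between annual ring 187 and the bark edge there are 877 − 187 = 690 annual rings.
Removing the 8 false annual rings leaves 690 − 8 = 682 true annual rings beyond the traumatic resin duct band.
The annual ring at the bark edge is 1941 CE, so the traumatic resin duct band dates to 1941 − 682 = 1259 CE.

1259 CE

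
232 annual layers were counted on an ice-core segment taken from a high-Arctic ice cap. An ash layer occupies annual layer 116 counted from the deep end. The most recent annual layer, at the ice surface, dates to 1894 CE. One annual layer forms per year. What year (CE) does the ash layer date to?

1778 CE

Between annual layer 116 and the ice surface there are 232 − 116 = 116 annual layers.
1894 − 116 = 1778 CE.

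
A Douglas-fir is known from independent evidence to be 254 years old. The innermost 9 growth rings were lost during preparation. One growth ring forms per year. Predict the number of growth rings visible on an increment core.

245 growth rings

One growth ring per year gives 254 growth rings over 254 years.
Less the 9 uncaptured growth rings: 254 − 9 = 245.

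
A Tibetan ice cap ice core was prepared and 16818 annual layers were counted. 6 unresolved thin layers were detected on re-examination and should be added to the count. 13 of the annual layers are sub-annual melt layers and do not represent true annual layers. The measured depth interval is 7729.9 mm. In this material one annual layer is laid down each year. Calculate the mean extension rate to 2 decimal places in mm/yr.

0.46 mm/yr

Correcting the raw count gives 16818 − 13 + 6 = 16811 true annual layers.
Extension rate ≈ 7729.9 / 16811 = 0.46 mm/yr.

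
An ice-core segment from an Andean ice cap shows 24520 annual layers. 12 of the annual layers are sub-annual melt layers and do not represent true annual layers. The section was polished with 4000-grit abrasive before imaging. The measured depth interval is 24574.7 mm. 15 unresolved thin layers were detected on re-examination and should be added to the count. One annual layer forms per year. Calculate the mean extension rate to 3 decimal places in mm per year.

True annual layer count = 24520 − 12 + 15 = 24523.
Extension rate ≈ 24574.7 / 24523 = 1.002 mm per year.

1.002 mm per year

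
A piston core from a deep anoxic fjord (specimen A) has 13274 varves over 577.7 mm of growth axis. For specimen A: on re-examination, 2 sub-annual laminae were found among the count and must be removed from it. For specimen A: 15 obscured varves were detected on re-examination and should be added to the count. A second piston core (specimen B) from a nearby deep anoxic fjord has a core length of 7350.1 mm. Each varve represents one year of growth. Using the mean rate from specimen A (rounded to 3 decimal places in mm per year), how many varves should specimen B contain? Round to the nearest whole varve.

170933 varves

Specimen A: true varve count = 13274 − 2 + 15 = 13287.
A: Mean rate = 577.7 mm / 13287 years ≈ 0.043 mm per year.
B spans 7350.1 / 0.043 = 170932.56 years ≈ 170933 varves.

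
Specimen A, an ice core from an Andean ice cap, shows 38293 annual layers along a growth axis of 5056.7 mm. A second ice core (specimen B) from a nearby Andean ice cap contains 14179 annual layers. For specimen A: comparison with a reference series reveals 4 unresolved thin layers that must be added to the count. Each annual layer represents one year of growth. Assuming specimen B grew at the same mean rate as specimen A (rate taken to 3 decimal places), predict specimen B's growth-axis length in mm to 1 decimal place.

Specimen A: true annual layer count = 38293 + 4 = 38297.
A: Mean rate = 5056.7 mm / 38297 years ≈ 0.132 mm/yr.
Length of B = 0.132 × 14179 = 1871.6 mm.

1871.6 mm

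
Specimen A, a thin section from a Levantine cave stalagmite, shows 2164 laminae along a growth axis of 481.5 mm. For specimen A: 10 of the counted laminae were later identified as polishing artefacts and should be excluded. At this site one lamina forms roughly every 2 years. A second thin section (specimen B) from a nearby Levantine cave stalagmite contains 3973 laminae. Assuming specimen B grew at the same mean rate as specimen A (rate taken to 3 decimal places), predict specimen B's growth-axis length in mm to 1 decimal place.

Specimen A: adjusted count: 2164 − 10 = 2154 laminae.
Specimen A: 2154 laminae at 2 years each span 2154 × 2 = 4308 years.
A: Mean rate = 481.5 mm / 4308 years ≈ 0.112 mm/year.
Specimen B: multiplying by 2 years per lamina: 3973 × 2 = 7946 years. B's length ≈ 0.112 × 7946 = 890.0 mm.

890.0 mm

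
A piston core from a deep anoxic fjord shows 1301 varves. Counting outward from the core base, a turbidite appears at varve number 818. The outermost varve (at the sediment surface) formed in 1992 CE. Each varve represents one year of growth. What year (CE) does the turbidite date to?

1509 CE

The turbidite sits at varve 818 from the core base, so 1301 − 818 = 483 varves formed after it.
The varve at the sediment surface is 1992 CE, so the turbidite dates to 1992 − 483 = 1509 CE.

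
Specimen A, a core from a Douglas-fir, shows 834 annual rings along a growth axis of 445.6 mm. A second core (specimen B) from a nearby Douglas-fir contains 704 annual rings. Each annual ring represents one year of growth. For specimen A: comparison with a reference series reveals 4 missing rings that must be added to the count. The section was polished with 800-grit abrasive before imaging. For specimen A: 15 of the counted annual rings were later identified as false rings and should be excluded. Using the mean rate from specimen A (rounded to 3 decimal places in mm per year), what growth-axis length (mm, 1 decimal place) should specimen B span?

380.9 mm

Specimen A: adjusted count: 834 − 15 + 4 = 823 annual rings.
A: Mean rate = 445.6 mm / 823 years ≈ 0.541 mm/yr.
For B, 0.541 mm/year × 704 years = 380.9 mm.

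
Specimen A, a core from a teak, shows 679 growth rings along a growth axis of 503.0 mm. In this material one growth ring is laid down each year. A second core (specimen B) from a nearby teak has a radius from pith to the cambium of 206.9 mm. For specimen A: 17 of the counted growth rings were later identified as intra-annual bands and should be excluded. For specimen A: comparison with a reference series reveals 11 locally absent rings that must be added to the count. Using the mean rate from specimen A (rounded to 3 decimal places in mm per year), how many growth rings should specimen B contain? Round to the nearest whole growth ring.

277 growth rings

Specimen A: true growth ring count = 679 − 17 + 11 = 673.
A: 503.0 mm over 673 years gives 503.0 / 673 ≈ 0.747 mm per year.
B spans 206.9 / 0.747 = 276.97 years ≈ 277 growth rings.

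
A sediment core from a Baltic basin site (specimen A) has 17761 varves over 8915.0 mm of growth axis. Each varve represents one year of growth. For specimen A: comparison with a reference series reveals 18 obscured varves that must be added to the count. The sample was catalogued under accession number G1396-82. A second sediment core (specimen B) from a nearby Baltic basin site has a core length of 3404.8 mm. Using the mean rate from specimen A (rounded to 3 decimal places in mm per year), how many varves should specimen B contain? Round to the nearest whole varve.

6796 varves

Specimen A: adjusted count: 17761 + 18 = 17779 varves.
A: Mean rate = 8915.0 mm / 17779 years ≈ 0.501 mm/year.
Specimen B: 3404.8 mm / 0.501 mm per year = 6796.01 years ≈ 6796 varves.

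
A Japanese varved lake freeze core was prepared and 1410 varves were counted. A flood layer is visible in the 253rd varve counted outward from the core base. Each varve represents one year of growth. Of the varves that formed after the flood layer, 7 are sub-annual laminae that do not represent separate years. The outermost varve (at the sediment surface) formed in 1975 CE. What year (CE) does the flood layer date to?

The flood layer sits at varve 253 from the core base, so 1410 − 253 = 1157 varves formed after it.
Removing the 7 false varves leaves 1157 − 7 = 1150 true varves beyond the flood layer.
The varve at the sediment surface is 1975 CE, so the flood layer dates to 1975 − 1150 = 825 CE.

825 CE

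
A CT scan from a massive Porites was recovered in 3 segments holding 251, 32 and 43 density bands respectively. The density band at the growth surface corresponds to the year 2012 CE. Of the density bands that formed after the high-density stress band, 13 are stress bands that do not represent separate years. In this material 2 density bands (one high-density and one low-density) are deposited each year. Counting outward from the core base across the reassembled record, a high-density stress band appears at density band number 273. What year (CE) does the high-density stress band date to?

1992 CE

Total density bands = 251 + 32 + 43 = 326.
326 − 273 = 53 density bands lie beyond the high-density stress band toward the growth surface.
53 − 13 false = 40 true density bands after the high-density stress band.
40 density bands at 2 per year is 40 / 2 = 20 years.
Counting back 20 years from 2012 CE places the high-density stress band in 2012 − 20 = 1992 CE.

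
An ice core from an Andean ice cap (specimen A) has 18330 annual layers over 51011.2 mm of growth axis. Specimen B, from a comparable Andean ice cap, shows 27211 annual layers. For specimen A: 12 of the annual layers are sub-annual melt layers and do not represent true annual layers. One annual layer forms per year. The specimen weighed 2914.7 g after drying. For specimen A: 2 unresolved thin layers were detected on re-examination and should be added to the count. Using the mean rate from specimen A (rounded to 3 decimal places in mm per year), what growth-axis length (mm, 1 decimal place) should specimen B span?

75755.4 mm

Specimen A: after corrections the count is 18330 − 12 + 2 = 18320 annual layers.
A: 51011.2 mm over 18320 years gives 51011.2 / 18320 ≈ 2.784 mm per year.
Length of B = 2.784 × 27211 = 75755.4 mm.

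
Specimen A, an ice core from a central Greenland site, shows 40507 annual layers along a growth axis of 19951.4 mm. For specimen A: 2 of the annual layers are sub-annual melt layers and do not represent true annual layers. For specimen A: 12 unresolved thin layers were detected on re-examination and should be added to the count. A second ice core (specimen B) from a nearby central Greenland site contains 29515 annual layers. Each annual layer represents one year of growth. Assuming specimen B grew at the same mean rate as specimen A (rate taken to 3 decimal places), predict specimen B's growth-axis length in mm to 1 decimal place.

14521.4 mm

Specimen A: true annual layer count = 40507 − 2 + 12 = 40517.
A: Extension rate ≈ 19951.4 / 40517 = 0.492 mm per year.
For B, 0.492 mm/year × 29515 years = 14521.4 mm.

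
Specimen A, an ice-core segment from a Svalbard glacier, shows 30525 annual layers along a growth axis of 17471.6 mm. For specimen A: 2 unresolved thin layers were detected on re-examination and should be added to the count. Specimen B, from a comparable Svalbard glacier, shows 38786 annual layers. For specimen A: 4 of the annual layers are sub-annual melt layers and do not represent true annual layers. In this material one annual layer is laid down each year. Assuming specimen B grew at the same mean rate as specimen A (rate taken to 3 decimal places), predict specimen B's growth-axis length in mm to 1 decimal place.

Specimen A: after corrections the count is 30525 − 4 + 2 = 30523 annual layers.
A: Extension rate ≈ 17471.6 / 30523 = 0.572 mm/year.
For B, 0.572 mm/year × 38786 years = 22185.6 mm.

22185.6 mm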